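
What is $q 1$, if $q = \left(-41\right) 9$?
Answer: $-369$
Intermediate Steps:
$q = -369$
$q 1 = \left(-369\right) 1 = -369$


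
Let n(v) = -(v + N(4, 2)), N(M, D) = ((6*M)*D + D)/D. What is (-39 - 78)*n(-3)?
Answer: 2574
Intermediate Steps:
N(M, D) = (D + 6*D*M)/D (N(M, D) = (6*D*M + D)/D = (D + 6*D*M)/D)
n(v) = -25 - v (n(v) = -(v + (1 + 6*4)) = -(v + (1 + 24)) = -(v + 25) = -(25 + v) = -25 - v)
(-39 - 78)*n(-3) = (-39 - 78)*(-25 - 1*(-3)) = -117*(-25 + 3) = -117*(-22) = 2574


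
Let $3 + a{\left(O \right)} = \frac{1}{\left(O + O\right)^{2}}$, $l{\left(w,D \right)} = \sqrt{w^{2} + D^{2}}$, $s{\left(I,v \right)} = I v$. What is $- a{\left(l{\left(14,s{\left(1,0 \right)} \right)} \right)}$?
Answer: $\frac{2351}{784} \approx 2.9987$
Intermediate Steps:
$l{\left(w,D \right)} = \sqrt{D^{2} + w^{2}}$
$a{\left(O \right)} = -3 + \frac{1}{4 O^{2}}$ ($a{\left(O \right)} = -3 + \frac{1}{\left(O + O\right)^{2}} = -3 + \frac{1}{\left(2 O\right)^{2}} = -3 + \frac{1}{4 O^{2}}$)
$- a{\left(l{\left(14,s{\left(1,0 \right)} \right)} \right)} = - (-3 + \frac{1}{4 \left(\left(1 \cdot 0\right)^{2} + 14^{2}\right)}) = - (-3 + \frac{1}{4 \left(0^{2} + 196\right)}) = - (-3 + \frac{1}{4 \left(0 + 196\right)}) = - (-3 + \frac{1}{4 \cdot 196}) = - (-3 + \frac{1}{4} \cdot \frac{1}{196}) = - (-3 + \frac{1}{784}) = \left(-1\right) \left(- \frac{2351}{784}\right) = \frac{2351}{784}$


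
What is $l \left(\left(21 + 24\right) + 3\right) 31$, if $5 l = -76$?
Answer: $- \frac{113088}{5} \approx -22618.0$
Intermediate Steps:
$l = - \frac{76}{5}$ ($l = \frac{1}{5} \left(-76\right) = - \frac{76}{5} \approx -15.2$)
$l \left(\left(21 + 24\right) + 3\right) 31 = - \frac{76 \left(\left(21 + 24\right) + 3\right)}{5} \cdot 31 = - \frac{76 \left(45 + 3\right)}{5} \cdot 31 = \left(- \frac{76}{5}\right) 48 \cdot 31 = \left(- \frac{3648}{5}\right) 31 = - \frac{113088}{5}$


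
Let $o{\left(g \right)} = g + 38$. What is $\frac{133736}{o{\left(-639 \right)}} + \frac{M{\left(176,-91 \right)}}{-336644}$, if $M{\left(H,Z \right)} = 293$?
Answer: $- \frac{45021598077}{202323044} \approx -222.52$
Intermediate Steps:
$o{\left(g \right)} = 38 + g$
$\frac{133736}{o{\left(-639 \right)}} + \frac{M{\left(176,-91 \right)}}{-336644} = \frac{133736}{38 - 639} + \frac{293}{-336644} = \frac{133736}{-601} + 293 \left(- \frac{1}{336644}\right) = 133736 \left(- \frac{1}{601}\right) - \frac{293}{336644} = - \frac{133736}{601} - \frac{293}{336644} = - \frac{45021598077}{202323044}$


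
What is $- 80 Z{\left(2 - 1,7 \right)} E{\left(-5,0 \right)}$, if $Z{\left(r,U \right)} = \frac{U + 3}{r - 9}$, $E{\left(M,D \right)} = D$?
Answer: $0$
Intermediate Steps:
$Z{\left(r,U \right)} = \frac{3 + U}{-9 + r}$
$- 80 Z{\left(2 - 1,7 \right)} E{\left(-5,0 \right)} = - 80 \frac{3 + 7}{-9 + \left(2 - 1\right)} 0 = - 80 \frac{1}{-9 + 1} \cdot 10 \cdot 0 = - 80 \frac{1}{-8} \cdot 10 \cdot 0 = - 80 \left(\left(- \frac{1}{8}\right) 10\right) 0 = \left(-80\right) \left(- \frac{5}{4}\right) 0 = 100 \cdot 0 = 0$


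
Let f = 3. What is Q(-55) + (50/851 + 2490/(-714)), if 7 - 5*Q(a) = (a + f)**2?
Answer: -274858568/506345 ≈ -542.83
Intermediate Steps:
Q(a) = 7/5 - (3 + a)**2/5 (Q(a) = 7/5 - (a + 3)**2/5 = 7/5 - (3 + a)**2/5)
Q(-55) + (50/851 + 2490/(-714)) = (7/5 - (3 - 55)**2/5) + (50/851 + 2490/(-714)) = (7/5 - 1/5*(-52)**2) + (50*(1/851) + 2490*(-1/714)) = (7/5 - 1/5*2704) + (50/851 - 415/119) = (7/5 - 2704/5) - 347215/101269 = -2697/5 - 347215/101269 = -274858568/506345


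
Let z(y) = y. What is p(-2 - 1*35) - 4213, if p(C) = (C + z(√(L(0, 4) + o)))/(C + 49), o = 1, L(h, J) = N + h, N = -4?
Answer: -50593/12 + I*√3/12 ≈ -4216.1 + 0.14434*I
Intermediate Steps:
L(h, J) = -4 + h
p(C) = (C + I*√3)/(49 + C) (p(C) = (C + √((-4 + 0) + 1))/(C + 49) = (C + √(-4 + 1))/(49 + C) = (C + √(-3))/(49 + C) = (C + I*√3)/(49 + C))
p(-2 - 1*35) - 4213 = ((-2 - 1*35) + I*√3)/(49 + (-2 - 1*35)) - 4213 = ((-2 - 35) + I*√3)/(49 + (-2 - 35)) - 4213 = (-37 + I*√3)/(49 - 37) - 4213 = (-37 + I*√3)/12 - 4213 = (-37/12 + I*√3/12) - 4213 = -50593/12 + I*√3/12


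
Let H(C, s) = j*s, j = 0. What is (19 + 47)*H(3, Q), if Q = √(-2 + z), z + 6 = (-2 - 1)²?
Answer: 0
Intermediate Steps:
z = 3 (z = -6 + (-2 - 1)² = -6 + (-3)² = -6 + 9 = 3)
Q = 1 (Q = √(-2 + 3) = √1 = 1)
H(C, s) = 0 (H(C, s) = 0*s = 0)
(19 + 47)*H(3, Q) = (19 + 47)*0 = 66*0 = 0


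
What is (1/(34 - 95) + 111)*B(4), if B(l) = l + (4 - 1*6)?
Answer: 13540/61 ≈ 221.97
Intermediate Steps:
B(l) = -2 + l (B(l) = l + (4 - 6) = l - 2 = -2 + l)
(1/(34 - 95) + 111)*B(4) = (1/(34 - 95) + 111)*(-2 + 4) = (1/(-61) + 111)*2 = (-1/61 + 111)*2 = (6770/61)*2 = 13540/61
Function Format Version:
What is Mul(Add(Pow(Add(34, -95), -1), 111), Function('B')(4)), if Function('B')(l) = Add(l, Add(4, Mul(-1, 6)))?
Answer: Rational(13540, 61) ≈ 221.97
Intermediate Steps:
Function('B')(l) = Add(-2, l) (Function('B')(l) = Add(l, Add(4, -6)) = Add(l, -2) = Add(-2, l))
Mul(Add(Pow(Add(34, -95), -1), 111), Function('B')(4)) = Mul(Add(Pow(Add(34, -95), -1), 111), Add(-2, 4)) = Mul(Add(Pow(-61, -1), 111), 2) = Mul(Add(Rational(-1, 61), 111), 2) = Mul(Rational(6770, 61), 2) = Rational(13540, 61)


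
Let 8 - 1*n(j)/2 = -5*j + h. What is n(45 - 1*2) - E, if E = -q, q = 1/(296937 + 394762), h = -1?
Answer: 309881153/691699 ≈ 448.00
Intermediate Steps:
q = 1/691699 ≈ 1.4457e-6
n(j) = 18 + 10*j (n(j) = 16 - 2*(-5*j - 1) = 16 - 2*(-1 - 5*j) = 16 + (2 + 10*j) = 18 + 10*j)
E = -1/691699 (E = -1*1/691699 = -1/691699 ≈ -1.4457e-6)
n(45 - 1*2) - E = (18 + 10*(45 - 1*2)) - 1*(-1/691699) = (18 + 10*(45 - 2)) + 1/691699 = (18 + 10*43) + 1/691699 = (18 + 430) + 1/691699 = 448 + 1/691699 = 309881153/691699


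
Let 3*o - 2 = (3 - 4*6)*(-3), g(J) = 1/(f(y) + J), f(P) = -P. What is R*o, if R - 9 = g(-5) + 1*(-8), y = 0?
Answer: 52/3 ≈ 17.333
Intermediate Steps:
g(J) = 1/J (g(J) = 1/(-1*0 + J) = 1/(0 + J) = 1/J)
o = 65/3 (o = ⅔ + ((3 - 4*6)*(-3))/3 = ⅔ + ((3 - 24)*(-3))/3 = ⅔ + (-21*(-3))/3 = ⅔ + (⅓)*63 = ⅔ + 21 = 65/3 ≈ 21.667)
R = ⅘ (R = 9 + (1/(-5) + 1*(-8)) = 9 + (-⅕ - 8) = 9 - 41/5 = ⅘ ≈ 0.80000)
R*o = (⅘)*(65/3) = 52/3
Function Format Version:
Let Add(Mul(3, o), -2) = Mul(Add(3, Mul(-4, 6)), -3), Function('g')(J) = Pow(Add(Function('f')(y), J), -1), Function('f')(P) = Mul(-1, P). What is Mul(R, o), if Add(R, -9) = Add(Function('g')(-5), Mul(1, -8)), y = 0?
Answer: Rational(52, 3) ≈ 17.333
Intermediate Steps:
Function('g')(J) = Pow(J, -1) (Function('g')(J) = Pow(Add(Mul(-1, 0), J), -1) = Pow(Add(0, J), -1) = Pow(J, -1))
o = Rational(65, 3) (o = Add(Rational(2, 3), Mul(Rational(1, 3), Mul(Add(3, Mul(-4, 6)), -3))) = Add(Rational(2, 3), Mul(Rational(1, 3), Mul(Add(3, -24), -3))) = Add(Rational(2, 3), Mul(Rational(1, 3), Mul(-21, -3))) = Add(Rational(2, 3), Mul(Rational(1, 3), 63)) = Add(Rational(2, 3), 21) = Rational(65, 3) ≈ 21.667)
R = Rational(4, 5) (R = Add(9, Add(Pow(-5, -1), Mul(1, -8))) = Add(9, Add(Rational(-1, 5), -8)) = Add(9, Rational(-41, 5)) = Rational(4, 5) ≈ 0.80000)
Mul(R, o) = Mul(Rational(4, 5), Rational(65, 3)) = Rational(52, 3)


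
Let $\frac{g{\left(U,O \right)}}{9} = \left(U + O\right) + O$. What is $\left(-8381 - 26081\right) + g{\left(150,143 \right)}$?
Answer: $-30538$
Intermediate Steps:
$g{\left(U,O \right)} = 9 U + 18 O$ ($g{\left(U,O \right)} = 9 \left(\left(U + O\right) + O\right) = 9 \left(\left(O + U\right) + O\right) = 9 \left(U + 2 O\right) = 9 U + 18 O$)
$\left(-8381 - 26081\right) + g{\left(150,143 \right)} = \left(-8381 - 26081\right) + \left(9 \cdot 150 + 18 \cdot 143\right) = -34462 + \left(1350 + 2574\right) = -34462 + 3924 = -30538$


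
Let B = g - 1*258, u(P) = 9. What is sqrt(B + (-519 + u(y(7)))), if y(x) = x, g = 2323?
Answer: sqrt(1555) ≈ 39.433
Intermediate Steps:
B = 2065 (B = 2323 - 1*258 = 2323 - 258 = 2065)
sqrt(B + (-519 + u(y(7)))) = sqrt(2065 + (-519 + 9)) = sqrt(2065 - 510) = sqrt(1555)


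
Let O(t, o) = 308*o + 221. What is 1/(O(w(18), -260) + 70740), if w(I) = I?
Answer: -1/9119 ≈ -0.00010966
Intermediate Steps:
O(t, o) = 221 + 308*o
1/(O(w(18), -260) + 70740) = 1/((221 + 308*(-260)) + 70740) = 1/((221 - 80080) + 70740) = 1/(-79859 + 70740) = 1/(-9119) = -1/9119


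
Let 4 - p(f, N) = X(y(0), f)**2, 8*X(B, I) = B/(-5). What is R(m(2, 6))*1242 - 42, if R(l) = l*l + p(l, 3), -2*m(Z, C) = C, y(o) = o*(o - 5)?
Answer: 16104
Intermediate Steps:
y(o) = o*(-5 + o)
m(Z, C) = -C/2
X(B, I) = -B/40 (X(B, I) = (B/(-5))/8 = (B*(-1/5))/8 = (-B/5)/8 = -B/40)
p(f, N) = 4 (p(f, N) = 4 - (-0*(-5 + 0))**2 = 4 - (-0*(-5))**2 = 4 - (-1/40*0)**2 = 4 - 1*0**2 = 4 - 1*0 = 4 + 0 = 4)
R(l) = 4 + l**2 (R(l) = l*l + 4 = l**2 + 4 = 4 + l**2)
R(m(2, 6))*1242 - 42 = (4 + (-1/2*6)**2)*1242 - 42 = (4 + (-3)**2)*1242 - 42 = (4 + 9)*1242 - 42 = 13*1242 - 42 = 16146 - 42 = 16104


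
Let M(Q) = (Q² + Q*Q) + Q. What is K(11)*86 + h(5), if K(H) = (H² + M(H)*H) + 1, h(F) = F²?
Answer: 249855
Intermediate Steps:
M(Q) = Q + 2*Q² (M(Q) = (Q² + Q²) + Q = 2*Q² + Q = Q + 2*Q²)
K(H) = 1 + H² + H²*(1 + 2*H) (K(H) = (H² + (H*(1 + 2*H))*H) + 1 = (H² + H²*(1 + 2*H)) + 1 = 1 + H² + H²*(1 + 2*H))
K(11)*86 + h(5) = (1 + 2*11² + 2*11³)*86 + 5² = (1 + 2*121 + 2*1331)*86 + 25 = (1 + 242 + 2662)*86 + 25 = 2905*86 + 25 = 249830 + 25 = 249855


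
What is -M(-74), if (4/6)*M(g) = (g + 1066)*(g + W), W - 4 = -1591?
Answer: 2471568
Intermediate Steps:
W = -1587 (W = 4 - 1591 = -1587)
M(g) = 3*(-1587 + g)*(1066 + g)/2 (M(g) = 3*((g + 1066)*(g - 1587))/2 = 3*((1066 + g)*(-1587 + g))/2 = 3*((-1587 + g)*(1066 + g))/2 = 3*(-1587 + g)*(1066 + g)/2)
-M(-74) = -(-2537613 - 1563/2*(-74) + (3/2)*(-74)**2) = -(-2537613 + 57831 + (3/2)*5476) = -(-2537613 + 57831 + 8214) = -1*(-2471568) = 2471568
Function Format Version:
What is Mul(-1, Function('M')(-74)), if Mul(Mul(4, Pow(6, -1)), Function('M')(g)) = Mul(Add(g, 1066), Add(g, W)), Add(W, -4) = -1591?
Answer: 2471568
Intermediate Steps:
W = -1587 (W = Add(4, -1591) = -1587)
Function('M')(g) = Mul(Rational(3, 2), Add(-1587, g), Add(1066, g)) (Function('M')(g) = Mul(Rational(3, 2), Mul(Add(g, 1066), Add(g, -1587))) = Mul(Rational(3, 2), Mul(Add(1066, g), Add(-1587, g))) = Mul(Rational(3, 2), Mul(Add(-1587, g), Add(1066, g))) = Mul(Rational(3, 2), Add(-1587, g), Add(1066, g)))
Mul(-1, Function('M')(-74)) = Mul(-1, Add(-2537613, Mul(Rational(-1563, 2), -74), Mul(Rational(3, 2), Pow(-74, 2)))) = Mul(-1, Add(-2537613, 57831, Mul(Rational(3, 2), 5476))) = Mul(-1, Add(-2537613, 57831, 8214)) = Mul(-1, -2471568) = 2471568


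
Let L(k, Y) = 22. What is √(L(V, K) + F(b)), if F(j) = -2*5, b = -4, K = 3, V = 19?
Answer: 2*√3 ≈ 3.4641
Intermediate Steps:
F(j) = -10
√(L(V, K) + F(b)) = √(22 - 10) = √12 = 2*√3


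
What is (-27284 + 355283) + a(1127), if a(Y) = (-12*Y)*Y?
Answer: -14913549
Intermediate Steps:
a(Y) = -12*Y²
(-27284 + 355283) + a(1127) = (-27284 + 355283) - 12*1127² = 327999 - 12*1270129 = 327999 - 15241548 = -14913549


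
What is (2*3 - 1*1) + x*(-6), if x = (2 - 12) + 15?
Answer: -25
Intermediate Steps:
x = 5 (x = -10 + 15 = 5)
(2*3 - 1*1) + x*(-6) = (2*3 - 1*1) + 5*(-6) = (6 - 1) - 30 = 5 - 30 = -25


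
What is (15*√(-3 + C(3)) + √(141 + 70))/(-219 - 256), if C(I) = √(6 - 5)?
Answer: -√211/475 - 3*I*√2/95 ≈ -0.030581 - 0.044659*I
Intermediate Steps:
C(I) = 1 (C(I) = √1 = 1)
(15*√(-3 + C(3)) + √(141 + 70))/(-219 - 256) = (15*√(-3 + 1) + √(141 + 70))/(-219 - 256) = (15*√(-2) + √211)/(-475) = (15*(I*√2) + √211)*(-1/475) = (15*I*√2 + √211)*(-1/475) = (√211 + 15*I*√2)*(-1/475) = -√211/475 - 3*I*√2/95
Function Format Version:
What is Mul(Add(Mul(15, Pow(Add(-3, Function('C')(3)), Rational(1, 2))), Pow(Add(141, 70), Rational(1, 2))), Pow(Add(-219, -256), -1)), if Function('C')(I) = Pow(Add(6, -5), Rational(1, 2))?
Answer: Add(Mul(Rational(-1, 475), Pow(211, Rational(1, 2))), Mul(Rational(-3, 95), I, Pow(2, Rational(1, 2)))) ≈ Add(-0.030581, Mul(-0.044659, I))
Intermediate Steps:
Function('C')(I) = 1 (Function('C')(I) = Pow(1, Rational(1, 2)) = 1)
Mul(Add(Mul(15, Pow(Add(-3, Function('C')(3)), Rational(1, 2))), Pow(Add(141, 70), Rational(1, 2))), Pow(Add(-219, -256), -1)) = Mul(Add(Mul(15, Pow(Add(-3, 1), Rational(1, 2))), Pow(Add(141, 70), Rational(1, 2))), Pow(Add(-219, -256), -1)) = Mul(Add(Mul(15, Pow(-2, Rational(1, 2))), Pow(211, Rational(1, 2))), Pow(-475, -1)) = Mul(Add(Mul(15, Mul(I, Pow(2, Rational(1, 2)))), Pow(211, Rational(1, 2))), Rational(-1, 475)) = Mul(Add(Mul(15, I, Pow(2, Rational(1, 2))), Pow(211, Rational(1, 2))), Rational(-1, 475)) = Mul(Add(Pow(211, Rational(1, 2)), Mul(15, I, Pow(2, Rational(1, 2)))), Rational(-1, 475)) = Add(Mul(Rational(-1, 475), Pow(211, Rational(1, 2))), Mul(Rational(-3, 95), I, Pow(2, Rational(1, 2))))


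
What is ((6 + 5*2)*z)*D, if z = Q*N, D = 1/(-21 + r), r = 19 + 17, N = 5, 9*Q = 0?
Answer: 0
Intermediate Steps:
Q = 0 (Q = (⅑)*0 = 0)
r = 36
D = 1/15 (D = 1/(-21 + 36) = 1/15 ≈ 0.066667)
z = 0 (z = 0*5 = 0)
((6 + 5*2)*z)*D = ((6 + 5*2)*0)*(1/15) = ((6 + 10)*0)*(1/15) = (16*0)*(1/15) = 0*(1/15) = 0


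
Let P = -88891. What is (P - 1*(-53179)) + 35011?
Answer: -701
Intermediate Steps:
(P - 1*(-53179)) + 35011 = (-88891 - 1*(-53179)) + 35011 = (-88891 + 53179) + 35011 = -35712 + 35011 = -701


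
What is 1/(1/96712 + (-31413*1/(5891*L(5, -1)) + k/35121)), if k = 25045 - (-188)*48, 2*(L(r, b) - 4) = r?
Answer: 260123514266616/38938387775615 ≈ 6.6804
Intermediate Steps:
L(r, b) = 4 + r/2
k = 34069 (k = 25045 - 1*(-9024) = 25045 + 9024 = 34069)
1/(1/96712 + (-31413*1/(5891*L(5, -1)) + k/35121)) = 1/(1/96712 + (-31413*1/(5891*(4 + (½)*5)) + 34069/35121)) = 1/(1/96712 + (-31413*1/(5891*(4 + 5/2)) + 34069*(1/35121))) = 1/(1/96712 + (-31413/((13/2)*5891) + 34069/35121)) = 1/(1/96712 + (-31413/76583/2 + 34069/35121)) = 1/(1/96712 + (-31413*2/76583 + 34069/35121)) = 1/(1/96712 + (-62826/76583 + 34069/35121)) = 1/(1/96712 + 402594281/2689671543) = 1/(38938387775615/260123514266616) = 260123514266616/38938387775615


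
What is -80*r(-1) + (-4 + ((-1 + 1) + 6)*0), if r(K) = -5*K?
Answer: -404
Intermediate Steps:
-80*r(-1) + (-4 + ((-1 + 1) + 6)*0) = -(-400)*(-1) + (-4 + ((-1 + 1) + 6)*0) = -80*5 + (-4 + (0 + 6)*0) = -400 + (-4 + 6*0) = -400 + (-4 + 0) = -400 - 4 = -404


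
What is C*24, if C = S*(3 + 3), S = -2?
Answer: -288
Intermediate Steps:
C = -12 (C = -2*(3 + 3) = -2*6 = -12)
C*24 = -12*24 = -288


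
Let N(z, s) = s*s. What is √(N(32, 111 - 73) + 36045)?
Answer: √37489 ≈ 193.62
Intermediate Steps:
N(z, s) = s²
√(N(32, 111 - 73) + 36045) = √((111 - 73)² + 36045) = √(38² + 36045) = √(1444 + 36045) = √37489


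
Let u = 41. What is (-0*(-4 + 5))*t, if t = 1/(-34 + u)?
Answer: 0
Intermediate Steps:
t = ⅐ (t = 1/(-34 + 41) = 1/7 = ⅐ ≈ 0.14286)
(-0*(-4 + 5))*t = -0*(-4 + 5)*(⅐) = -0*(⅐) = -24*0*(⅐) = 0*(⅐) = 0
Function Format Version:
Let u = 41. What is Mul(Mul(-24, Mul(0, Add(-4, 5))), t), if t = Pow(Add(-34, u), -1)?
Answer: 0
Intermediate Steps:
t = Rational(1, 7) (t = Pow(Add(-34, 41), -1) = Pow(7, -1) = Rational(1, 7) ≈ 0.14286)
Mul(Mul(-24, Mul(0, Add(-4, 5))), t) = Mul(Mul(-24, Mul(0, Add(-4, 5))), Rational(1, 7)) = Mul(Mul(-24, Mul(0, 1)), Rational(1, 7)) = Mul(Mul(-24, 0), Rational(1, 7)) = Mul(0, Rational(1, 7)) = 0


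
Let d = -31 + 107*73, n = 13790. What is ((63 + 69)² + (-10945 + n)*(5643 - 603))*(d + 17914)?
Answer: 368868819456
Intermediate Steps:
d = 7780 (d = -31 + 7811 = 7780)
((63 + 69)² + (-10945 + n)*(5643 - 603))*(d + 17914) = ((63 + 69)² + (-10945 + 13790)*(5643 - 603))*(7780 + 17914) = (132² + 2845*5040)*25694 = (17424 + 14338800)*25694 = 14356224*25694 = 368868819456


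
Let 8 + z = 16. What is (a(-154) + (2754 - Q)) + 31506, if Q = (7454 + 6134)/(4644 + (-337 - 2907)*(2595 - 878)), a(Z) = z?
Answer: 47677962765/1391326 ≈ 34268.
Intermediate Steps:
z = 8 (z = -8 + 16 = 8)
a(Z) = 8
Q = -3397/1391326 (Q = 13588/(4644 - 3244*1717) = 13588/(4644 - 5569948) = 13588/(-5565304) = 13588*(-1/5565304) = -3397/1391326 ≈ -0.0024416)
(a(-154) + (2754 - Q)) + 31506 = (8 + (2754 - 1*(-3397/1391326))) + 31506 = (8 + (2754 + 3397/1391326)) + 31506 = (8 + 3831715201/1391326) + 31506 = 3842845809/1391326 + 31506 = 47677962765/1391326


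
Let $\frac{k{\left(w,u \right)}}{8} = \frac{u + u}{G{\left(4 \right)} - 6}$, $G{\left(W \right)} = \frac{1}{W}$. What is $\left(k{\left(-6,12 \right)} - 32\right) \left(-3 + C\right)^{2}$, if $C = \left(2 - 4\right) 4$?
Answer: $- \frac{181984}{23} \approx -7912.3$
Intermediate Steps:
$C = -8$ ($C = \left(-2\right) 4 = -8$)
$k{\left(w,u \right)} = - \frac{64 u}{23}$ ($k{\left(w,u \right)} = 8 \frac{u + u}{\frac{1}{4} - 6} = 8 \frac{2 u}{\frac{1}{4} - 6} = 8 \frac{2 u}{- \frac{23}{4}} = 8 \cdot 2 u \left(- \frac{4}{23}\right) = 8 \left(- \frac{8 u}{23}\right) = - \frac{64 u}{23}$)
$\left(k{\left(-6,12 \right)} - 32\right) \left(-3 + C\right)^{2} = \left(\left(- \frac{64}{23}\right) 12 - 32\right) \left(-3 - 8\right)^{2} = \left(- \frac{768}{23} - 32\right) \left(-11\right)^{2} = \left(- \frac{1504}{23}\right) 121 = - \frac{181984}{23}$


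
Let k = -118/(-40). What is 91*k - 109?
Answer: 3189/20 ≈ 159.45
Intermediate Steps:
k = 59/20 (k = -118*(-1/40) = 59/20 ≈ 2.9500)
91*k - 109 = 91*(59/20) - 109 = 5369/20 - 109 = 3189/20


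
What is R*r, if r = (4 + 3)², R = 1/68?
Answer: 49/68 ≈ 0.72059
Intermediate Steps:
R = 1/68 ≈ 0.014706
r = 49 (r = 7² = 49)
R*r = (1/68)*49 = 49/68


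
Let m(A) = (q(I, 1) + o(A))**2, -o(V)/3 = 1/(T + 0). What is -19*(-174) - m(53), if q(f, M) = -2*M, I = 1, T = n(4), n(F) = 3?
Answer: 3297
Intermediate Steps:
T = 3
o(V) = -1 (o(V) = -3/(3 + 0) = -3/3 = -3*1/3 = -1)
m(A) = 9 (m(A) = (-2*1 - 1)**2 = (-2 - 1)**2 = (-3)**2 = 9)
-19*(-174) - m(53) = -19*(-174) - 1*9 = 3306 - 9 = 3297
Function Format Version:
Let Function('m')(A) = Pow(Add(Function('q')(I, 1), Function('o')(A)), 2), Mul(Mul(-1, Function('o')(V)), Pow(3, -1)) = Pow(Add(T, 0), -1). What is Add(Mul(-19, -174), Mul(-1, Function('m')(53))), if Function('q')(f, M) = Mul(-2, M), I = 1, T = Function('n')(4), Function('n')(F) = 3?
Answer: 3297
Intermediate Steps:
T = 3
Function('o')(V) = -1 (Function('o')(V) = Mul(-3, Pow(Add(3, 0), -1)) = Mul(-3, Pow(3, -1)) = Mul(-3, Rational(1, 3)) = -1)
Function('m')(A) = 9 (Function('m')(A) = Pow(Add(Mul(-2, 1), -1), 2) = Pow(Add(-2, -1), 2) = Pow(-3, 2) = 9)
Add(Mul(-19, -174), Mul(-1, Function('m')(53))) = Add(Mul(-19, -174), Mul(-1, 9)) = Add(3306, -9) = 3297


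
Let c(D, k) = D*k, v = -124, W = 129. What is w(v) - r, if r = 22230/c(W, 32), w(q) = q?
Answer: -89017/688 ≈ -129.39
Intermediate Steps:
r = 3705/688 (r = 22230/((129*32)) = 22230/4128 = 22230*(1/4128) = 3705/688 ≈ 5.3852)
w(v) - r = -124 - 1*3705/688 = -124 - 3705/688 = -89017/688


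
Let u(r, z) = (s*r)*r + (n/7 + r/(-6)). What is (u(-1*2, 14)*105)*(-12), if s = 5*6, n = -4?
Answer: -150900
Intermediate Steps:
s = 30
u(r, z) = -4/7 + 30*r² - r/6 (u(r, z) = (30*r)*r + (-4/7 + r/(-6)) = 30*r² + (-4*⅐ + r*(-⅙)) = 30*r² + (-4/7 - r/6) = -4/7 + 30*r² - r/6)
(u(-1*2, 14)*105)*(-12) = ((-4/7 + 30*(-1*2)² - (-1)*2/6)*105)*(-12) = ((-4/7 + 30*(-2)² - ⅙*(-2))*105)*(-12) = ((-4/7 + 30*4 + ⅓)*105)*(-12) = ((-4/7 + 120 + ⅓)*105)*(-12) = ((2515/21)*105)*(-12) = 12575*(-12) = -150900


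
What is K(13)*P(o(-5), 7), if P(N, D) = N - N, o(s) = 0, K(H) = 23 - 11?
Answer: 0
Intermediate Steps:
K(H) = 12
P(N, D) = 0
K(13)*P(o(-5), 7) = 12*0 = 0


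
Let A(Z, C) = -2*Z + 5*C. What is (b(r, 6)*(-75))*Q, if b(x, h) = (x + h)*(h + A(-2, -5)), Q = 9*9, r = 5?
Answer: 1002375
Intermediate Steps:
Q = 81
b(x, h) = (-21 + h)*(h + x) (b(x, h) = (x + h)*(h + (-2*(-2) + 5*(-5))) = (h + x)*(h + (4 - 25)) = (h + x)*(h - 21) = (h + x)*(-21 + h) = (-21 + h)*(h + x))
(b(r, 6)*(-75))*Q = ((6**2 - 21*6 - 21*5 + 6*5)*(-75))*81 = ((36 - 126 - 105 + 30)*(-75))*81 = -165*(-75)*81 = 12375*81 = 1002375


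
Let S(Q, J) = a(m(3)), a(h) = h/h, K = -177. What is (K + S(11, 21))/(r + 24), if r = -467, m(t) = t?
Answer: 176/443 ≈ 0.39729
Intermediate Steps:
a(h) = 1
S(Q, J) = 1
(K + S(11, 21))/(r + 24) = (-177 + 1)/(-467 + 24) = -176/(-443) = -176*(-1/443) = 176/443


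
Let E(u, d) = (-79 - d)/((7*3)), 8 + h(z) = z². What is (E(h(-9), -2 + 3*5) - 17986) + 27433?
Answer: 198295/21 ≈ 9442.6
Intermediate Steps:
h(z) = -8 + z²
E(u, d) = -79/21 - d/21 (E(u, d) = (-79 - d)/21 = (-79 - d)*(1/21) = -79/21 - d/21)
(E(h(-9), -2 + 3*5) - 17986) + 27433 = ((-79/21 - (-2 + 3*5)/21) - 17986) + 27433 = ((-79/21 - (-2 + 15)/21) - 17986) + 27433 = ((-79/21 - 1/21*13) - 17986) + 27433 = ((-79/21 - 13/21) - 17986) + 27433 = (-92/21 - 17986) + 27433 = -377798/21 + 27433 = 198295/21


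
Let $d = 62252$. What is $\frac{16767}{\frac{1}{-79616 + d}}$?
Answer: $-291142188$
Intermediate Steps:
$\frac{16767}{\frac{1}{-79616 + d}} = \frac{16767}{\frac{1}{-79616 + 62252}} = \frac{16767}{\frac{1}{-17364}} = \frac{16767}{- \frac{1}{17364}} = 16767 \left(-17364\right) = -291142188$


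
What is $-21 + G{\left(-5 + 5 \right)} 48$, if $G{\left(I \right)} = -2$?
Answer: $-117$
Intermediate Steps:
$-21 + G{\left(-5 + 5 \right)} 48 = -21 - 96 = -117$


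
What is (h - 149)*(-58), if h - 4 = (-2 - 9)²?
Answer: 1392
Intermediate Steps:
h = 125 (h = 4 + (-2 - 9)² = 4 + (-11)² = 4 + 121 = 125)
(h - 149)*(-58) = (125 - 149)*(-58) = -24*(-58) = 1392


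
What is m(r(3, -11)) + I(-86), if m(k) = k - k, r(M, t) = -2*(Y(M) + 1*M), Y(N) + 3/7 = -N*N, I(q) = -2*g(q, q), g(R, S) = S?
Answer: 172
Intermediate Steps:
I(q) = -2*q
Y(N) = -3/7 - N² (Y(N) = -3/7 - N*N = -3/7 - N²)
r(M, t) = 6/7 - 2*M + 2*M² (r(M, t) = -2*((-3/7 - M²) + 1*M) = -2*((-3/7 - M²) + M) = -2*(-3/7 + M - M²) = 6/7 - 2*M + 2*M²)
m(k) = 0
m(r(3, -11)) + I(-86) = 0 - 2*(-86) = 0 + 172 = 172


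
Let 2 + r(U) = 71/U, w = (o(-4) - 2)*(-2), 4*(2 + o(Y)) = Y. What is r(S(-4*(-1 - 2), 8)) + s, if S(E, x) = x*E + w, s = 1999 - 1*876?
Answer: 118897/106 ≈ 1121.7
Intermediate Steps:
o(Y) = -2 + Y/4
s = 1123 (s = 1999 - 876 = 1123)
w = 10 (w = ((-2 + (¼)*(-4)) - 2)*(-2) = ((-2 - 1) - 2)*(-2) = (-3 - 2)*(-2) = -5*(-2) = 10)
S(E, x) = 10 + E*x (S(E, x) = x*E + 10 = E*x + 10 = 10 + E*x)
r(U) = -2 + 71/U
r(S(-4*(-1 - 2), 8)) + s = (-2 + 71/(10 - 4*(-1 - 2)*8)) + 1123 = (-2 + 71/(10 - 4*(-3)*8)) + 1123 = (-2 + 71/(10 + 12*8)) + 1123 = (-2 + 71/(10 + 96)) + 1123 = (-2 + 71/106) + 1123 = -141/106 + 1123 = 118897/106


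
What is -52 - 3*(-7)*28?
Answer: 536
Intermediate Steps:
-52 - 3*(-7)*28 = -52 + 21*28 = -52 + 588 = 536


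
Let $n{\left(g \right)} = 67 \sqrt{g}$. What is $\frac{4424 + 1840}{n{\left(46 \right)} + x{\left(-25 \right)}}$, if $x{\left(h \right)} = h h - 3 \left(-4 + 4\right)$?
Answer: $\frac{435000}{20459} - \frac{46632 \sqrt{46}}{20459} \approx 5.8031$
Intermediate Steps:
$x{\left(h \right)} = h^{2}$ ($x{\left(h \right)} = h^{2} - 0 = h^{2} + 0 = h^{2}$)
$\frac{4424 + 1840}{n{\left(46 \right)} + x{\left(-25 \right)}} = \frac{4424 + 1840}{67 \sqrt{46} + \left(-25\right)^{2}} = \frac{6264}{67 \sqrt{46} + 625} = \frac{6264}{625 + 67 \sqrt{46}}$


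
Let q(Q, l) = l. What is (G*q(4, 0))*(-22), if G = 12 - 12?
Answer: 0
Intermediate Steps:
G = 0
(G*q(4, 0))*(-22) = (0*0)*(-22) = 0*(-22) = 0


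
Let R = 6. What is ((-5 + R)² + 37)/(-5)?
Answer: -38/5 ≈ -7.6000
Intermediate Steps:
((-5 + R)² + 37)/(-5) = ((-5 + 6)² + 37)/(-5) = (1² + 37)*(-⅕) = (1 + 37)*(-⅕) = 38*(-⅕) = -38/5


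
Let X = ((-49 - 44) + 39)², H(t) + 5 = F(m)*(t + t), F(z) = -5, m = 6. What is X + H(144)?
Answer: 1471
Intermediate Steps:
H(t) = -5 - 10*t (H(t) = -5 - 5*(t + t) = -5 - 10*t)
X = 2916 (X = (-93 + 39)² = (-54)² = 2916)
X + H(144) = 2916 + (-5 - 10*144) = 2916 + (-5 - 1440) = 2916 - 1445 = 1471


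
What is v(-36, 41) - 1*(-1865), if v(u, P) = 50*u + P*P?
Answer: 1746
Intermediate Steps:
v(u, P) = P**2 + 50*u (v(u, P) = 50*u + P**2 = P**2 + 50*u)
v(-36, 41) - 1*(-1865) = (41**2 + 50*(-36)) - 1*(-1865) = (1681 - 1800) + 1865 = -119 + 1865 = 1746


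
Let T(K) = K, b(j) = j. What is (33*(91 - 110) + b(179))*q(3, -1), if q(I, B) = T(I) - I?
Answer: 0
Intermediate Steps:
q(I, B) = 0 (q(I, B) = I - I = 0)
(33*(91 - 110) + b(179))*q(3, -1) = (33*(91 - 110) + 179)*0 = (33*(-19) + 179)*0 = (-627 + 179)*0 = -448*0 = 0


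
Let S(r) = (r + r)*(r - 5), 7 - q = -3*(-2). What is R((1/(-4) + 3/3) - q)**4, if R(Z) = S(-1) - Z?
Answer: 5764801/256 ≈ 22519.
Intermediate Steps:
q = 1 (q = 7 - (-3)*(-2) = 7 - 1*6 = 7 - 6 = 1)
S(r) = 2*r*(-5 + r) (S(r) = (2*r)*(-5 + r) = 2*r*(-5 + r))
R(Z) = 12 - Z (R(Z) = 2*(-1)*(-5 - 1) - Z = 2*(-1)*(-6) - Z = 12 - Z)
R((1/(-4) + 3/3) - q)**4 = (12 - ((1/(-4) + 3/3) - 1*1))**4 = (12 - ((1*(-1/4) + 3*(1/3)) - 1))**4 = (12 - ((-1/4 + 1) - 1))**4 = (12 - (3/4 - 1))**4 = (12 - 1*(-1/4))**4 = (12 + 1/4)**4 = (49/4)**4 = 5764801/256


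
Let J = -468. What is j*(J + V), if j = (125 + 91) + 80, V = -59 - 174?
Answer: -207496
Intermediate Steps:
V = -233
j = 296 (j = 216 + 80 = 296)
j*(J + V) = 296*(-468 - 233) = 296*(-701) = -207496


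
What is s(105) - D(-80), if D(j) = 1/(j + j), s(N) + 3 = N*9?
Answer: 150721/160 ≈ 942.01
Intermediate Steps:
s(N) = -3 + 9*N (s(N) = -3 + N*9 = -3 + 9*N)
D(j) = 1/(2*j)
s(105) - D(-80) = (-3 + 9*105) - 1/(2*(-80)) = (-3 + 945) - (-1)/(2*80) = 942 - 1*(-1/160) = 942 + 1/160 = 150721/160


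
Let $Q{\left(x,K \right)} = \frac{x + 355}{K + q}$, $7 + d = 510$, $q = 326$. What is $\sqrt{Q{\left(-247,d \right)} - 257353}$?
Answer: $\frac{i \sqrt{176863443541}}{829} \approx 507.3 i$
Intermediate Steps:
$d = 503$ ($d = -7 + 510 = 503$)
$Q{\left(x,K \right)} = \frac{355 + x}{326 + K}$ ($Q{\left(x,K \right)} = \frac{x + 355}{K + 326} = \frac{355 + x}{326 + K}$)
$\sqrt{Q{\left(-247,d \right)} - 257353} = \sqrt{\frac{355 - 247}{326 + 503} - 257353} = \sqrt{\frac{1}{829} \cdot 108 - 257353} = \sqrt{\frac{108}{829} - 257353} = \sqrt{- \frac{213345529}{829}} = \frac{i \sqrt{176863443541}}{829}$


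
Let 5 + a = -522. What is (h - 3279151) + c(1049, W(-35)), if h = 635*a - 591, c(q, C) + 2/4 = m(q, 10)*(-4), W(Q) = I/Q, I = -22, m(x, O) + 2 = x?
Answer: -7237151/2 ≈ -3.6186e+6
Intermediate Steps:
a = -527 (a = -5 - 522 = -527)
m(x, O) = -2 + x
W(Q) = -22/Q
c(q, C) = 15/2 - 4*q (c(q, C) = -½ + (-2 + q)*(-4) = -½ + (8 - 4*q) = 15/2 - 4*q)
h = -335236 (h = 635*(-527) - 591 = -334645 - 591 = -335236)
(h - 3279151) + c(1049, W(-35)) = (-335236 - 3279151) + (15/2 - 4*1049) = -3614387 + (15/2 - 4196) = -3614387 - 8377/2 = -7237151/2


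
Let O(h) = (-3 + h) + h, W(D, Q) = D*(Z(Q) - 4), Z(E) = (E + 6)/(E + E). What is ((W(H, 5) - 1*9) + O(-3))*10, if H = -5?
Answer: -35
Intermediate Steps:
Z(E) = (6 + E)/(2*E) (Z(E) = (6 + E)/((2*E)) = (6 + E)*(1/(2*E)) = (6 + E)/(2*E))
W(D, Q) = D*(-4 + (6 + Q)/(2*Q)) (W(D, Q) = D*((6 + Q)/(2*Q) - 4) = D*(-4 + (6 + Q)/(2*Q)))
O(h) = -3 + 2*h
((W(H, 5) - 1*9) + O(-3))*10 = (((½)*(-5)*(6 - 7*5)/5 - 1*9) + (-3 + 2*(-3)))*10 = (((½)*(-5)*(⅕)*(6 - 35) - 9) + (-3 - 6))*10 = (((½)*(-5)*(⅕)*(-29) - 9) - 9)*10 = ((29/2 - 9) - 9)*10 = (11/2 - 9)*10 = -7/2*10 = -35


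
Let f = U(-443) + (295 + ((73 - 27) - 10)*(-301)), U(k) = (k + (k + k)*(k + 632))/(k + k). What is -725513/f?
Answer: 1451026/20703 ≈ 70.088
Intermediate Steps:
U(k) = (k + 2*k*(632 + k))/(2*k) (U(k) = (k + (2*k)*(632 + k))/((2*k)) = (k + 2*k*(632 + k))*(1/(2*k)) = (k + 2*k*(632 + k))/(2*k))
f = -20703/2 (f = (1265/2 - 443) + (295 + ((73 - 27) - 10)*(-301)) = 379/2 + (295 + (46 - 10)*(-301)) = 379/2 + (295 + 36*(-301)) = 379/2 + (295 - 10836) = 379/2 - 10541 = -20703/2 ≈ -10352.)
-725513/f = -725513/(-20703/2) = -725513*(-2/20703) = 1451026/20703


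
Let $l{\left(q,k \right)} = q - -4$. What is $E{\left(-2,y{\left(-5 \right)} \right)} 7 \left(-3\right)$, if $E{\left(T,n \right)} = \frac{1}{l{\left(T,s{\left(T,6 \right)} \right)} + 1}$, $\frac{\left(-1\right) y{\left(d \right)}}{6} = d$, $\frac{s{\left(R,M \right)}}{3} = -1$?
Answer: $-7$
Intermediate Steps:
$s{\left(R,M \right)} = -3$ ($s{\left(R,M \right)} = 3 \left(-1\right) = -3$)
$l{\left(q,k \right)} = 4 + q$ ($l{\left(q,k \right)} = q + 4 = 4 + q$)
$y{\left(d \right)} = - 6 d$
$E{\left(T,n \right)} = \frac{1}{5 + T}$ ($E{\left(T,n \right)} = \frac{1}{\left(4 + T\right) + 1} = \frac{1}{5 + T}$)
$E{\left(-2,y{\left(-5 \right)} \right)} 7 \left(-3\right) = \frac{1}{5 - 2} \cdot 7 \left(-3\right) = \frac{1}{3} \cdot 7 \left(-3\right) = \frac{7}{3} \left(-3\right) = -7$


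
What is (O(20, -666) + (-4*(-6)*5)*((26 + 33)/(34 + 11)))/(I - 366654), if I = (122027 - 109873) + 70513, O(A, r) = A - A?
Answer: -472/851961 ≈ -0.00055402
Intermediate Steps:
O(A, r) = 0
I = 82667 (I = 12154 + 70513 = 82667)
(O(20, -666) + (-4*(-6)*5)*((26 + 33)/(34 + 11)))/(I - 366654) = (0 + (-4*(-6)*5)*((26 + 33)/(34 + 11)))/(82667 - 366654) = (0 + (24*5)*(59/45))/(-283987) = (0 + 120*(59*(1/45)))*(-1/283987) = (0 + 120*(59/45))*(-1/283987) = (0 + 472/3)*(-1/283987) = (472/3)*(-1/283987) = -472/851961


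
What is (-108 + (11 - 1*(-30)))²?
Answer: 4489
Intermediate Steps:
(-108 + (11 - 1*(-30)))² = (-108 + (11 + 30))² = (-108 + 41)² = (-67)² = 4489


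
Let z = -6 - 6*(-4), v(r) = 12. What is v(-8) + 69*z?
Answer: 1254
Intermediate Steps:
z = 18 (z = -6 + 24 = 18)
v(-8) + 69*z = 12 + 69*18 = 12 + 1242 = 1254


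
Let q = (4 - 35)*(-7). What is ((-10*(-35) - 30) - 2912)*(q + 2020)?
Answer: -5798304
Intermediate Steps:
q = 217 (q = -31*(-7) = 217)
((-10*(-35) - 30) - 2912)*(q + 2020) = ((-10*(-35) - 30) - 2912)*(217 + 2020) = ((350 - 30) - 2912)*2237 = (320 - 2912)*2237 = -2592*2237 = -5798304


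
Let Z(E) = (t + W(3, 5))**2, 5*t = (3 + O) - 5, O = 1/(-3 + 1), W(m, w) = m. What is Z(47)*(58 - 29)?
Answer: 725/4 ≈ 181.25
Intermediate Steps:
O = -1/2 (O = 1/(-2) = -1/2 ≈ -0.50000)
t = -1/2 (t = ((3 - 1/2) - 5)/5 = (5/2 - 5)/5 = (1/5)*(-5/2) = -1/2 ≈ -0.50000)
Z(E) = 25/4 (Z(E) = (-1/2 + 3)**2 = (5/2)**2 = 25/4)
Z(47)*(58 - 29) = 25*(58 - 29)/4 = (25/4)*29 = 725/4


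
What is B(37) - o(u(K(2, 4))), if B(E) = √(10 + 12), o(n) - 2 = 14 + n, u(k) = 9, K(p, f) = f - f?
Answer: -25 + √22 ≈ -20.310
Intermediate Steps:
K(p, f) = 0
o(n) = 16 + n (o(n) = 2 + (14 + n) = 16 + n)
B(E) = √22
B(37) - o(u(K(2, 4))) = √22 - (16 + 9) = √22 - 1*25 = √22 - 25 = -25 + √22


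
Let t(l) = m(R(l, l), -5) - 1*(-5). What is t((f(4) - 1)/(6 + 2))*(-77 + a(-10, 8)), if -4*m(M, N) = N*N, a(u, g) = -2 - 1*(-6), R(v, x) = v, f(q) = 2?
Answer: 365/4 ≈ 91.250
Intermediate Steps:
a(u, g) = 4 (a(u, g) = -2 + 6 = 4)
m(M, N) = -N**2/4 (m(M, N) = -N*N/4 = -N**2/4)
t(l) = -5/4 (t(l) = -1/4*(-5)**2 - 1*(-5) = -1/4*25 + 5 = -25/4 + 5 = -5/4)
t((f(4) - 1)/(6 + 2))*(-77 + a(-10, 8)) = -5*(-77 + 4)/4 = -5/4*(-73) = 365/4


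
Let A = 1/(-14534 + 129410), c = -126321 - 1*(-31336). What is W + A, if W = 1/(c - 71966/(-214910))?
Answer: -534355847/293122690377048 ≈ -1.8230e-6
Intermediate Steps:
c = -94985 (c = -126321 + 31336 = -94985)
A = 1/114876 ≈ 8.7050e-6
W = -107455/10206577192 (W = 1/(-94985 - 71966/(-214910)) = 1/(-94985 - 71966*(-1/214910)) = 1/(-94985 + 35983/107455) = 1/(-10206577192/107455) = -107455/10206577192 ≈ -1.0528e-5)
W + A = -107455/10206577192 + 1/114876 = -534355847/293122690377048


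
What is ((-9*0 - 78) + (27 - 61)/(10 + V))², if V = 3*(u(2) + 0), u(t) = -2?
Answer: 29929/4 ≈ 7482.3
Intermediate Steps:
V = -6 (V = 3*(-2 + 0) = 3*(-2) = -6)
((-9*0 - 78) + (27 - 61)/(10 + V))² = ((-9*0 - 78) + (27 - 61)/(10 - 6))² = ((0 - 78) - 34/4)² = (-78 - 34*¼)² = (-78 - 17/2)² = (-173/2)² = 29929/4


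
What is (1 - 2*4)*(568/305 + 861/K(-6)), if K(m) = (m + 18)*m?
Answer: 517321/7320 ≈ 70.672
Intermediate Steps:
K(m) = m*(18 + m) (K(m) = (18 + m)*m = m*(18 + m))
(1 - 2*4)*(568/305 + 861/K(-6)) = (1 - 2*4)*(568/305 + 861/((-6*(18 - 6)))) = (1 - 8)*(568*(1/305) + 861/((-6*12))) = -7*(568/305 + 861/(-72)) = -7*(568/305 + 861*(-1/72)) = -7*(568/305 - 287/24) = -7*(-73903/7320) = 517321/7320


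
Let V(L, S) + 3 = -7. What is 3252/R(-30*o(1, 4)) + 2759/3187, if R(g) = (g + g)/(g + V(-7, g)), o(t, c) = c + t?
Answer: 27651459/15935 ≈ 1735.3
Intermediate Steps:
V(L, S) = -10 (V(L, S) = -3 - 7 = -10)
R(g) = 2*g/(-10 + g) (R(g) = (g + g)/(g - 10) = (2*g)/(-10 + g) = 2*g/(-10 + g))
3252/R(-30*o(1, 4)) + 2759/3187 = 3252/((2*(-30*(4 + 1))/(-10 - 30*(4 + 1)))) + 2759/3187 = 3252/((2*(-30*5)/(-10 - 30*5))) + 2759*(1/3187) = 3252/((2*(-150)/(-10 - 150))) + 2759/3187 = 3252/((2*(-150)/(-160))) + 2759/3187 = 3252/((2*(-150)*(-1/160))) + 2759/3187 = 3252/(15/8) + 2759/3187 = 3252*(8/15) + 2759/3187 = 8672/5 + 2759/3187 = 27651459/15935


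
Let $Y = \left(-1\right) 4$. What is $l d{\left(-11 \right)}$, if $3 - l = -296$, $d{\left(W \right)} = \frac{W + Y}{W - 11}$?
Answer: $\frac{4485}{22} \approx 203.86$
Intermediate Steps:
$Y = -4$
$d{\left(W \right)} = \frac{-4 + W}{-11 + W}$ ($d{\left(W \right)} = \frac{W - 4}{W - 11} = \frac{-4 + W}{-11 + W}$)
$l = 299$ ($l = 3 - -296 = 3 + 296 = 299$)
$l d{\left(-11 \right)} = 299 \frac{-4 - 11}{-11 - 11} = 299 \frac{1}{-22} \left(-15\right) = 299 \left(\left(- \frac{1}{22}\right) \left(-15\right)\right) = 299 \cdot \frac{15}{22} = \frac{4485}{22}$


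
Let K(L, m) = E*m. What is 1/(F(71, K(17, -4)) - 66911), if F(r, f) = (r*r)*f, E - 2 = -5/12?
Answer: -3/296512 ≈ -1.0118e-5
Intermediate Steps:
E = 19/12 (E = 2 - 5/12 = 19/12 ≈ 1.5833)
K(L, m) = 19*m/12
F(r, f) = f*r² (F(r, f) = r²*f = f*r²)
1/(F(71, K(17, -4)) - 66911) = 1/(((19/12)*(-4))*71² - 66911) = 1/(-19/3*5041 - 66911) = 1/(-95779/3 - 66911) = 1/(-296512/3) = -3/296512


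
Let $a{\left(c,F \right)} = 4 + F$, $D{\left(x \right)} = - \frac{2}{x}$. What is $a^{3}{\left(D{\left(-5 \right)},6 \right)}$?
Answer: $1000$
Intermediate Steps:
$a^{3}{\left(D{\left(-5 \right)},6 \right)} = \left(4 + 6\right)^{3} = 10^{3} = 1000$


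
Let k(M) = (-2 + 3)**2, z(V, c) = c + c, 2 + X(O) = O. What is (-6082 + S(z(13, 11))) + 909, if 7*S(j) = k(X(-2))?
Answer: -36210/7 ≈ -5172.9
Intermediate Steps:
X(O) = -2 + O
z(V, c) = 2*c
k(M) = 1 (k(M) = 1**2 = 1)
S(j) = 1/7 (S(j) = (1/7)*1 = 1/7)
(-6082 + S(z(13, 11))) + 909 = (-6082 + 1/7) + 909 = -42573/7 + 909 = -36210/7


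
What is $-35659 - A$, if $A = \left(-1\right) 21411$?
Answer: $-14248$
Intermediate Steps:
$A = -21411$
$-35659 - A = -35659 - -21411 = -35659 + 21411 = -14248$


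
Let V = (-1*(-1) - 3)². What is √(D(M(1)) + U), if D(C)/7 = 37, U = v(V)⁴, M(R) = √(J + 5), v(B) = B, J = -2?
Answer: √515 ≈ 22.694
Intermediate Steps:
V = 4 (V = (1 - 3)² = (-2)² = 4)
M(R) = √3 (M(R) = √(-2 + 5) = √3)
U = 256 (U = 4⁴ = 256)
D(C) = 259 (D(C) = 7*37 = 259)
√(D(M(1)) + U) = √(259 + 256) = √515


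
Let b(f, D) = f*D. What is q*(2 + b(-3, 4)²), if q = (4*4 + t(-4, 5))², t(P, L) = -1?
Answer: 32850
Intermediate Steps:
b(f, D) = D*f
q = 225 (q = (4*4 - 1)² = (16 - 1)² = 15² = 225)
q*(2 + b(-3, 4)²) = 225*(2 + (4*(-3))²) = 225*(2 + (-12)²) = 225*(2 + 144) = 225*146 = 32850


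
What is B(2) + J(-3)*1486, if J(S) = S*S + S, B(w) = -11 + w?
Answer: 8907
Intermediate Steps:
J(S) = S + S² (J(S) = S² + S = S + S²)
B(2) + J(-3)*1486 = (-11 + 2) - 3*(1 - 3)*1486 = -9 - 3*(-2)*1486 = -9 + 6*1486 = -9 + 8916 = 8907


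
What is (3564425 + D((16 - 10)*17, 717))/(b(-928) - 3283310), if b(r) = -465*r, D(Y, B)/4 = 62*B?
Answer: -3742241/2851790 ≈ -1.3122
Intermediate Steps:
D(Y, B) = 248*B (D(Y, B) = 4*(62*B) = 248*B)
(3564425 + D((16 - 10)*17, 717))/(b(-928) - 3283310) = (3564425 + 248*717)/(-465*(-928) - 3283310) = (3564425 + 177816)/(431520 - 3283310) = 3742241/(-2851790) = 3742241*(-1/2851790) = -3742241/2851790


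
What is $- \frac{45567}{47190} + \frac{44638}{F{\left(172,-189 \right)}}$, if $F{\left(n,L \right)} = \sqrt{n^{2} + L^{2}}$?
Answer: $- \frac{15189}{15730} + \frac{44638 \sqrt{65305}}{65305} \approx 173.71$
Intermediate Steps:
$F{\left(n,L \right)} = \sqrt{L^{2} + n^{2}}$
$- \frac{45567}{47190} + \frac{44638}{F{\left(172,-189 \right)}} = - \frac{45567}{47190} + \frac{44638}{\sqrt{\left(-189\right)^{2} + 172^{2}}} = \left(-45567\right) \frac{1}{47190} + \frac{44638}{\sqrt{35721 + 29584}} = - \frac{15189}{15730} + \frac{44638}{\sqrt{65305}} = - \frac{15189}{15730} + 44638 \frac{\sqrt{65305}}{65305} = - \frac{15189}{15730} + \frac{44638 \sqrt{65305}}{65305}$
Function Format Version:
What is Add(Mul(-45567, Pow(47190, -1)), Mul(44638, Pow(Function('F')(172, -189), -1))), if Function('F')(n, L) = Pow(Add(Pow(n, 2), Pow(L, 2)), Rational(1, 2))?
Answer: Add(Rational(-15189, 15730), Mul(Rational(44638, 65305), Pow(65305, Rational(1, 2)))) ≈ 173.71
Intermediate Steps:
Function('F')(n, L) = Pow(Add(Pow(L, 2), Pow(n, 2)), Rational(1, 2))
Add(Mul(-45567, Pow(47190, -1)), Mul(44638, Pow(Function('F')(172, -189), -1))) = Add(Mul(-45567, Pow(47190, -1)), Mul(44638, Pow(Pow(Add(Pow(-189, 2), Pow(172, 2)), Rational(1, 2)), -1))) = Add(Mul(-45567, Rational(1, 47190)), Mul(44638, Pow(Pow(Add(35721, 29584), Rational(1, 2)), -1))) = Add(Rational(-15189, 15730), Mul(44638, Pow(Pow(65305, Rational(1, 2)), -1))) = Add(Rational(-15189, 15730), Mul(44638, Mul(Rational(1, 65305), Pow(65305, Rational(1, 2))))) = Add(Rational(-15189, 15730), Mul(Rational(44638, 65305), Pow(65305, Rational(1, 2))))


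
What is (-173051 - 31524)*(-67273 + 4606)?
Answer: 12820101525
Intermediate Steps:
(-173051 - 31524)*(-67273 + 4606) = -204575*(-62667) = 12820101525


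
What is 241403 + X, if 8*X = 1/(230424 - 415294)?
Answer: 357025380879/1478960 ≈ 2.4140e+5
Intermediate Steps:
X = -1/1478960 (X = 1/(8*(230424 - 415294)) = (⅛)/(-184870) = (⅛)*(-1/184870) = -1/1478960 ≈ -6.7615e-7)
241403 + X = 241403 - 1/1478960 = 357025380879/1478960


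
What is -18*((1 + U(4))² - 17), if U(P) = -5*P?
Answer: -6192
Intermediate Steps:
-18*((1 + U(4))² - 17) = -18*((1 - 5*4)² - 17) = -18*((1 - 20)² - 17) = -18*((-19)² - 17) = -18*(361 - 17) = -18*344 = -6192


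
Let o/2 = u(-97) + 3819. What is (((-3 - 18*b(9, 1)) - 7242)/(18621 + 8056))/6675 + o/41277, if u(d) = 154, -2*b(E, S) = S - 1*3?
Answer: 471545426833/2450051027025 ≈ 0.19246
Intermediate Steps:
b(E, S) = 3/2 - S/2 (b(E, S) = -(S - 1*3)/2 = -(S - 3)/2 = -(-3 + S)/2 = 3/2 - S/2)
o = 7946 (o = 2*(154 + 3819) = 2*3973 = 7946)
(((-3 - 18*b(9, 1)) - 7242)/(18621 + 8056))/6675 + o/41277 = (((-3 - 18*(3/2 - 1/2*1)) - 7242)/(18621 + 8056))/6675 + 7946/41277 = (((-3 - 18*(3/2 - 1/2)) - 7242)/26677)*(1/6675) + 7946*(1/41277) = (((-3 - 18*1) - 7242)*(1/26677))*(1/6675) + 7946/41277 = (((-3 - 18) - 7242)*(1/26677))*(1/6675) + 7946/41277 = ((-21 - 7242)*(1/26677))*(1/6675) + 7946/41277 = -7263*1/26677*(1/6675) + 7946/41277 = -7263/26677*1/6675 + 7946/41277 = -2421/59356325 + 7946/41277 = 471545426833/2450051027025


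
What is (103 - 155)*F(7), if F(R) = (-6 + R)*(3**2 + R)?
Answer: -832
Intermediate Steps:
F(R) = (-6 + R)*(9 + R)
(103 - 155)*F(7) = (103 - 155)*(-54 + 7**2 + 3*7) = -52*(-54 + 49 + 21) = -52*16 = -832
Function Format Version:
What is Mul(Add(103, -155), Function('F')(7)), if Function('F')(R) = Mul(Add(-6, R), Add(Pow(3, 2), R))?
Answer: -832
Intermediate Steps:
Function('F')(R) = Mul(Add(-6, R), Add(9, R))
Mul(Add(103, -155), Function('F')(7)) = Mul(Add(103, -155), Add(-54, Pow(7, 2), Mul(3, 7))) = Mul(-52, Add(-54, 49, 21)) = Mul(-52, 16) = -832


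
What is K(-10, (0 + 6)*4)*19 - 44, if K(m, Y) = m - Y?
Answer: -690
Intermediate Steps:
K(-10, (0 + 6)*4)*19 - 44 = (-10 - (0 + 6)*4)*19 - 44 = (-10 - 6*4)*19 - 44 = (-10 - 1*24)*19 - 44 = (-10 - 24)*19 - 44 = -34*19 - 44 = -646 - 44 = -690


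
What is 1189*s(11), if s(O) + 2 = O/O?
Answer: -1189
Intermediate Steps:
s(O) = -1 (s(O) = -2 + O/O = -2 + 1 = -1)
1189*s(11) = 1189*(-1) = -1189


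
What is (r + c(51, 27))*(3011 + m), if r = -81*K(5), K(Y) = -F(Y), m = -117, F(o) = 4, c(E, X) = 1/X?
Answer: 25319606/27 ≈ 9.3776e+5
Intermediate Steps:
K(Y) = -4 (K(Y) = -1*4 = -4)
r = 324 (r = -81*(-4) = 324)
(r + c(51, 27))*(3011 + m) = (324 + 1/27)*(3011 - 117) = (324 + 1/27)*2894 = (8749/27)*2894 = 25319606/27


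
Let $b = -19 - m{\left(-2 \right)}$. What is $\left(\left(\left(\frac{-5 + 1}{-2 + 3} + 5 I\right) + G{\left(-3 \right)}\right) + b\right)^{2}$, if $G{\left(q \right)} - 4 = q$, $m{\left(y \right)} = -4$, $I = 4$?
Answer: $4$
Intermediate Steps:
$G{\left(q \right)} = 4 + q$
$b = -15$ ($b = -19 - -4 = -19 + 4 = -15$)
$\left(\left(\left(\frac{-5 + 1}{-2 + 3} + 5 I\right) + G{\left(-3 \right)}\right) + b\right)^{2} = \left(\left(\left(\frac{-5 + 1}{-2 + 3} + 5 \cdot 4\right) + \left(4 - 3\right)\right) - 15\right)^{2} = \left(\left(\left(- \frac{4}{1} + 20\right) + 1\right) - 15\right)^{2} = \left(\left(\left(\left(-4\right) 1 + 20\right) + 1\right) - 15\right)^{2} = \left(\left(\left(-4 + 20\right) + 1\right) - 15\right)^{2} = \left(\left(16 + 1\right) - 15\right)^{2} = \left(17 - 15\right)^{2} = 2^{2} = 4$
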